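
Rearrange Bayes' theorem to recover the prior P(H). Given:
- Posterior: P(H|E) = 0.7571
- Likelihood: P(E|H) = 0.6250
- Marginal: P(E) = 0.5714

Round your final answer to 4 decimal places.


From Bayes' theorem: P(H|E) = P(E|H) × P(H) / P(E)

Rearranging for P(H):
P(H) = P(H|E) × P(E) / P(E|H)
     = 0.7571 × 0.5714 / 0.6250
     = 0.43260694 / 0.6250
     = 0.6922


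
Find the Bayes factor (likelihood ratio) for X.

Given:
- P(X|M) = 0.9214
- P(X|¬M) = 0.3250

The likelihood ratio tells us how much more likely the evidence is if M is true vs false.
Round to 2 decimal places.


Likelihood Ratio (LR) = P(X|M) / P(X|¬M)

LR = 0.9214 / 0.3250
   = 2.84

The evidence is 2.84 times more likely if M is true than if M is false.
Because LR exceeds 1, X is evidence for M.


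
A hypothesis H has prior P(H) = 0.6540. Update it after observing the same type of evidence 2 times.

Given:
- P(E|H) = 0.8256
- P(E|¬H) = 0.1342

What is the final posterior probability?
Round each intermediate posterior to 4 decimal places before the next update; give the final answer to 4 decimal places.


Sequential Bayesian updating:

Initial prior: P(H) = 0.6540

Update 1:
  P(E) = 0.8256 × 0.6540 + 0.1342 × 0.3460 = 0.53994240 + 0.04643320 = 0.58637560
  P(H|E) = 0.53994240 / 0.58637560 = 0.9208

Update 2:
  P(E) = 0.8256 × 0.9208 + 0.1342 × 0.0792 = 0.76021248 + 0.01062864 = 0.77084112
  P(H|E) = 0.76021248 / 0.77084112 = 0.9862

Final posterior: 0.9862


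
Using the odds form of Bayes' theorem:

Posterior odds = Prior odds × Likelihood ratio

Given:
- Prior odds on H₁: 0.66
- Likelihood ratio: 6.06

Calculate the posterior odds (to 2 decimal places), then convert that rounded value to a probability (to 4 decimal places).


Step 1: Calculate posterior odds
Posterior odds = Prior odds × LR
               = 0.66 × 6.06
               = 4.00

Step 2: Convert to probability
P(H₁|E) = Posterior odds / (1 + Posterior odds)
       = 4.00 / (1 + 4.00)
       = 4.00 / 5.00
       = 0.8000

The evidence increased P(H₁) from 0.3976 to 0.8000.


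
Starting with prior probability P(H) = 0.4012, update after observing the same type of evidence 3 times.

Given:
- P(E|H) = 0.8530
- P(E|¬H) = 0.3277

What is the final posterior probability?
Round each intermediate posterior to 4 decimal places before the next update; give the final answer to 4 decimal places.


Sequential Bayesian updating:

Initial prior: P(H) = 0.4012

Update 1:
  P(E) = 0.8530 × 0.4012 + 0.3277 × 0.5988 = 0.34222360 + 0.19622676 = 0.53845036
  P(H|E) = 0.34222360 / 0.53845036 = 0.6356

Update 2:
  P(E) = 0.8530 × 0.6356 + 0.3277 × 0.3644 = 0.54216680 + 0.11941388 = 0.66158068
  P(H|E) = 0.54216680 / 0.66158068 = 0.8195

Update 3:
  P(E) = 0.8530 × 0.8195 + 0.3277 × 0.1805 = 0.69903350 + 0.05914985 = 0.75818335
  P(H|E) = 0.69903350 / 0.75818335 = 0.9220

Final posterior: 0.9220


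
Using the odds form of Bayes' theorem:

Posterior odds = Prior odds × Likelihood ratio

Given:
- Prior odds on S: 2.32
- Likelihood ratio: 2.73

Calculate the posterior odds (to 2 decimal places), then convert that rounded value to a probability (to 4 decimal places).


Step 1: Calculate posterior odds
Posterior odds = Prior odds × LR
               = 2.32 × 2.73
               = 6.33

Step 2: Convert to probability
P(S|E) = Posterior odds / (1 + Posterior odds)
       = 6.33 / (1 + 6.33)
       = 6.33 / 7.33
       = 0.8636

The evidence increased P(S) from 0.6988 to 0.8636.


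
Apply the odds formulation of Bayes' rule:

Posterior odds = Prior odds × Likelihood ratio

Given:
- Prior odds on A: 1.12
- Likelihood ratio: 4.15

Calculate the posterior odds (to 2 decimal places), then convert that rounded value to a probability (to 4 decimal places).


Step 1: Calculate posterior odds
Posterior odds = Prior odds × LR
               = 1.12 × 4.15
               = 4.65

Step 2: Convert to probability
P(A|E) = Posterior odds / (1 + Posterior odds)
       = 4.65 / (1 + 4.65)
       = 4.65 / 5.65
       = 0.8230

The evidence increased P(A) from 0.5283 to 0.8230.


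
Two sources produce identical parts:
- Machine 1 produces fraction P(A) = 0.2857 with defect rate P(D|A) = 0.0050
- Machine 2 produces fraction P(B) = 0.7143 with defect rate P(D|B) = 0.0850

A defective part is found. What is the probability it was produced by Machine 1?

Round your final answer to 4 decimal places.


Let A = from Machine 1, D = defective

Given:
- P(A) = 0.2857, P(B) = 0.7143
- P(D|A) = 0.0050, P(D|B) = 0.0850

Step 1: Find P(D)
P(D) = P(D|A)P(A) + P(D|B)P(B)
     = 0.0050 × 0.2857 + 0.0850 × 0.7143
     = 0.00142850 + 0.06071550
     = 0.06214400

Step 2: Apply Bayes' theorem
P(A|D) = P(D|A)P(A) / P(D)
       = 0.00142850 / 0.06214400
       = 0.0230


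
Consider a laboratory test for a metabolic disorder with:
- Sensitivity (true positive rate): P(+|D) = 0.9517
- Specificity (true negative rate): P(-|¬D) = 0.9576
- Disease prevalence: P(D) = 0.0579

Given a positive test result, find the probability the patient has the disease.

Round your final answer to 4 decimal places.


Let D = has disease, + = positive test

Given:
- P(D) = 0.0579 (prevalence)
- P(+|D) = 0.9517 (sensitivity)
- P(-|¬D) = 0.9576 (specificity)
- P(+|¬D) = 0.0424 (false positive rate = 1 - specificity)

Step 1: Find P(+)
P(+) = P(+|D)P(D) + P(+|¬D)P(¬D)
     = 0.9517 × 0.0579 + 0.0424 × 0.9421
     = 0.05510343 + 0.03994504
     = 0.09504847

Step 2: Apply Bayes' theorem for P(D|+)
P(D|+) = P(+|D)P(D) / P(+)
       = 0.05510343 / 0.09504847
       = 0.5797


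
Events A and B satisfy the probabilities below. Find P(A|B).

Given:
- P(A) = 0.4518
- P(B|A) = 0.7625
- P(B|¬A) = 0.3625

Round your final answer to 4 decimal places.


Bayes' theorem: P(A|B) = P(B|A) × P(A) / P(B)

Step 1: Calculate P(B) using law of total probability
P(B) = P(B|A)P(A) + P(B|¬A)P(¬A)
     = 0.7625 × 0.4518 + 0.3625 × 0.5482
     = 0.34449750 + 0.19872250
     = 0.54322000

Step 2: Apply Bayes' theorem
P(A|B) = P(B|A) × P(A) / P(B)
       = 0.34449750 / 0.54322000
       = 0.6342


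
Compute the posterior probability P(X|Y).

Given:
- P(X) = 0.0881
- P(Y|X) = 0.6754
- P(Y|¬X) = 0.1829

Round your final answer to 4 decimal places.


Bayes' theorem: P(X|Y) = P(Y|X) × P(X) / P(Y)

Step 1: Calculate P(Y) using law of total probability
P(Y) = P(Y|X)P(X) + P(Y|¬X)P(¬X)
     = 0.6754 × 0.0881 + 0.1829 × 0.9119
     = 0.05950274 + 0.16678651
     = 0.22628925

Step 2: Apply Bayes' theorem
P(X|Y) = P(Y|X) × P(X) / P(Y)
       = 0.05950274 / 0.22628925
       = 0.2629


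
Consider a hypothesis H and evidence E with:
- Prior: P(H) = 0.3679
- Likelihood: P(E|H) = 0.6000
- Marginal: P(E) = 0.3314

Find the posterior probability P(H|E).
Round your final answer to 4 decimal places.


Using Bayes' theorem:

P(H|E) = P(E|H) × P(H) / P(E)
       = 0.6000 × 0.3679 / 0.3314
       = 0.22074000 / 0.3314
       = 0.6661

The evidence strengthens our belief in H.
Prior: 0.3679 → Posterior: 0.6661


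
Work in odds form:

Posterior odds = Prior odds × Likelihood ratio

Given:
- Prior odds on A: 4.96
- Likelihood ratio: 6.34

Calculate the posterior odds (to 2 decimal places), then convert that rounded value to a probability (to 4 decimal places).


Step 1: Calculate posterior odds
Posterior odds = Prior odds × LR
               = 4.96 × 6.34
               = 31.45

Step 2: Convert to probability
P(A|E) = Posterior odds / (1 + Posterior odds)
       = 31.45 / (1 + 31.45)
       = 31.45 / 32.45
       = 0.9692

The evidence increased P(A) from 0.8322 to 0.9692.


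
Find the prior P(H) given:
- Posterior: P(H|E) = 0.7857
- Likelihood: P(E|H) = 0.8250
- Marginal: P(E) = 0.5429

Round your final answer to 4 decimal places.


From Bayes' theorem: P(H|E) = P(E|H) × P(H) / P(E)

Rearranging for P(H):
P(H) = P(H|E) × P(E) / P(E|H)
     = 0.7857 × 0.5429 / 0.8250
     = 0.42655653 / 0.8250
     = 0.5170


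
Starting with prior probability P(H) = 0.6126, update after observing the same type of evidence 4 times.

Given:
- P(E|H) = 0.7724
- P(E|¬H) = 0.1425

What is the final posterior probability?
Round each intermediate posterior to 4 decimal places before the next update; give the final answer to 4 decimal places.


Sequential Bayesian updating:

Initial prior: P(H) = 0.6126

Update 1:
  P(E) = 0.7724 × 0.6126 + 0.1425 × 0.3874 = 0.47317224 + 0.05520450 = 0.52837674
  P(H|E) = 0.47317224 / 0.52837674 = 0.8955

Update 2:
  P(E) = 0.7724 × 0.8955 + 0.1425 × 0.1045 = 0.69168420 + 0.01489125 = 0.70657545
  P(H|E) = 0.69168420 / 0.70657545 = 0.9789

Update 3:
  P(E) = 0.7724 × 0.9789 + 0.1425 × 0.0211 = 0.75610236 + 0.00300675 = 0.75910911
  P(H|E) = 0.75610236 / 0.75910911 = 0.9960

Update 4:
  P(E) = 0.7724 × 0.9960 + 0.1425 × 0.0040 = 0.76931040 + 0.00057000 = 0.76988040
  P(H|E) = 0.76931040 / 0.76988040 = 0.9993

Final posterior: 0.9993


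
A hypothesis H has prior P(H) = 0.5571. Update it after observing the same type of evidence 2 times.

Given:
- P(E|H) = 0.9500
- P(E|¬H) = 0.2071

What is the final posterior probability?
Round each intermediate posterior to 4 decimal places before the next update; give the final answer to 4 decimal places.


Sequential Bayesian updating:

Initial prior: P(H) = 0.5571

Update 1:
  P(E) = 0.9500 × 0.5571 + 0.2071 × 0.4429 = 0.52924500 + 0.09172459 = 0.62096959
  P(H|E) = 0.52924500 / 0.62096959 = 0.8523

Update 2:
  P(E) = 0.9500 × 0.8523 + 0.2071 × 0.1477 = 0.80968500 + 0.03058867 = 0.84027367
  P(H|E) = 0.80968500 / 0.84027367 = 0.9636

Final posterior: 0.9636


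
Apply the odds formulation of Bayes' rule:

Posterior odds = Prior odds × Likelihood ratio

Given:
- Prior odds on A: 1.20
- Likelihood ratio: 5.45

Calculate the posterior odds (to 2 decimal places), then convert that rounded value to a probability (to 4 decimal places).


Step 1: Calculate posterior odds
Posterior odds = Prior odds × LR
               = 1.20 × 5.45
               = 6.54

Step 2: Convert to probability
P(A|E) = Posterior odds / (1 + Posterior odds)
       = 6.54 / (1 + 6.54)
       = 6.54 / 7.54
       = 0.8674

The evidence increased P(A) from 0.5455 to 0.8674.


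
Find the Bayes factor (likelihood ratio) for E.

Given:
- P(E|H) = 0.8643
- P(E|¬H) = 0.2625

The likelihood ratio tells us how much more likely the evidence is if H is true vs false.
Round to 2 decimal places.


Likelihood Ratio (LR) = P(E|H) / P(E|¬H)

LR = 0.8643 / 0.2625
   = 3.29

The evidence is 3.29 times more likely if H is true than if H is false.
LR > 1, so observing E raises the odds in favor of H.


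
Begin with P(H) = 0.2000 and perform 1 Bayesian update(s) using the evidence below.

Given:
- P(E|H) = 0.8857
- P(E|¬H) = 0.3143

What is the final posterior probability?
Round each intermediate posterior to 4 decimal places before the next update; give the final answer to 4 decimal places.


Sequential Bayesian updating:

Initial prior: P(H) = 0.2000

Update 1:
  P(E) = 0.8857 × 0.2000 + 0.3143 × 0.8000 = 0.17714000 + 0.25144000 = 0.42858000
  P(H|E) = 0.17714000 / 0.42858000 = 0.4133

Final posterior: 0.4133


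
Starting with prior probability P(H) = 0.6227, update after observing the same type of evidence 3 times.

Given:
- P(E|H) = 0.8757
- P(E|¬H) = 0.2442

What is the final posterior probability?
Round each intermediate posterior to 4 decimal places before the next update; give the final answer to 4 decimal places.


Sequential Bayesian updating:

Initial prior: P(H) = 0.6227

Update 1:
  P(E) = 0.8757 × 0.6227 + 0.2442 × 0.3773 = 0.54529839 + 0.09213666 = 0.63743505
  P(H|E) = 0.54529839 / 0.63743505 = 0.8555

Update 2:
  P(E) = 0.8757 × 0.8555 + 0.2442 × 0.1445 = 0.74916135 + 0.03528690 = 0.78444825
  P(H|E) = 0.74916135 / 0.78444825 = 0.9550

Update 3:
  P(E) = 0.8757 × 0.9550 + 0.2442 × 0.0450 = 0.83629350 + 0.01098900 = 0.84728250
  P(H|E) = 0.83629350 / 0.84728250 = 0.9870

Final posterior: 0.9870


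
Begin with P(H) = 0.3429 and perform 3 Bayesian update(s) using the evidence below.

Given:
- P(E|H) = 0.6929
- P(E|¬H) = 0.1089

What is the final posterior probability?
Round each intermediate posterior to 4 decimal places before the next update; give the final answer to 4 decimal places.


Sequential Bayesian updating:

Initial prior: P(H) = 0.3429

Update 1:
  P(E) = 0.6929 × 0.3429 + 0.1089 × 0.6571 = 0.23759541 + 0.07155819 = 0.30915360
  P(H|E) = 0.23759541 / 0.30915360 = 0.7685

Update 2:
  P(E) = 0.6929 × 0.7685 + 0.1089 × 0.2315 = 0.53249365 + 0.02521035 = 0.55770400
  P(H|E) = 0.53249365 / 0.55770400 = 0.9548

Update 3:
  P(E) = 0.6929 × 0.9548 + 0.1089 × 0.0452 = 0.66158092 + 0.00492228 = 0.66650320
  P(H|E) = 0.66158092 / 0.66650320 = 0.9926

Final posterior: 0.9926


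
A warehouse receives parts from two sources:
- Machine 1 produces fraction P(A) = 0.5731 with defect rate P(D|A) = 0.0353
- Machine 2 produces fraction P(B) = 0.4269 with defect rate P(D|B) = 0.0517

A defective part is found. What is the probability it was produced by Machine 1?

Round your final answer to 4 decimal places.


Let A = from Machine 1, D = defective

Given:
- P(A) = 0.5731, P(B) = 0.4269
- P(D|A) = 0.0353, P(D|B) = 0.0517

Step 1: Find P(D)
P(D) = P(D|A)P(A) + P(D|B)P(B)
     = 0.0353 × 0.5731 + 0.0517 × 0.4269
     = 0.02023043 + 0.02207073
     = 0.04230116

Step 2: Apply Bayes' theorem
P(A|D) = P(D|A)P(A) / P(D)
       = 0.02023043 / 0.04230116
       = 0.4782


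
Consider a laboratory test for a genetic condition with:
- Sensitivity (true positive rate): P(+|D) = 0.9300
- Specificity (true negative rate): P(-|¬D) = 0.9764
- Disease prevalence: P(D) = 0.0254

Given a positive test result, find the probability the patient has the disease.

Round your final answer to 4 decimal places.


Let D = has disease, + = positive test

Given:
- P(D) = 0.0254 (prevalence)
- P(+|D) = 0.9300 (sensitivity)
- P(-|¬D) = 0.9764 (specificity)
- P(+|¬D) = 0.0236 (false positive rate = 1 - specificity)

Step 1: Find P(+)
P(+) = P(+|D)P(D) + P(+|¬D)P(¬D)
     = 0.9300 × 0.0254 + 0.0236 × 0.9746
     = 0.02362200 + 0.02300056
     = 0.04662256

Step 2: Apply Bayes' theorem for P(D|+)
P(D|+) = P(+|D)P(D) / P(+)
       = 0.02362200 / 0.04662256
       = 0.5067


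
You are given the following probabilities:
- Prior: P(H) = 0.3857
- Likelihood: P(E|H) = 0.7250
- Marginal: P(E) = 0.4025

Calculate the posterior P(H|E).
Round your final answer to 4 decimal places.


Using Bayes' theorem:

P(H|E) = P(E|H) × P(H) / P(E)
       = 0.7250 × 0.3857 / 0.4025
       = 0.27963250 / 0.4025
       = 0.6947

The evidence strengthens our belief in H.
Prior: 0.3857 → Posterior: 0.6947


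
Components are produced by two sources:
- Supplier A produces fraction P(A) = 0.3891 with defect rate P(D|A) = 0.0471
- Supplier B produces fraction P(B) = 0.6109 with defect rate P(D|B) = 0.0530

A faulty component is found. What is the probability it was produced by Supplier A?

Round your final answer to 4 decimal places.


Let A = from Supplier A, D = faulty

Given:
- P(A) = 0.3891, P(B) = 0.6109
- P(D|A) = 0.0471, P(D|B) = 0.0530

Step 1: Find P(D)
P(D) = P(D|A)P(A) + P(D|B)P(B)
     = 0.0471 × 0.3891 + 0.0530 × 0.6109
     = 0.01832661 + 0.03237770
     = 0.05070431

Step 2: Apply Bayes' theorem
P(A|D) = P(D|A)P(A) / P(D)
       = 0.01832661 / 0.05070431
       = 0.3614


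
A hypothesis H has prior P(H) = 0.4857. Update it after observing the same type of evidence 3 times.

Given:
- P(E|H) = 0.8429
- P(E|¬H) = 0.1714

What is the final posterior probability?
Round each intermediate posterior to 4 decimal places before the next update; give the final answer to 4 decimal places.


Sequential Bayesian updating:

Initial prior: P(H) = 0.4857

Update 1:
  P(E) = 0.8429 × 0.4857 + 0.1714 × 0.5143 = 0.40939653 + 0.08815102 = 0.49754755
  P(H|E) = 0.40939653 / 0.49754755 = 0.8228

Update 2:
  P(E) = 0.8429 × 0.8228 + 0.1714 × 0.1772 = 0.69353812 + 0.03037208 = 0.72391020
  P(H|E) = 0.69353812 / 0.72391020 = 0.9580

Update 3:
  P(E) = 0.8429 × 0.9580 + 0.1714 × 0.0420 = 0.80749820 + 0.00719880 = 0.81469700
  P(H|E) = 0.80749820 / 0.81469700 = 0.9912

Final posterior: 0.9912


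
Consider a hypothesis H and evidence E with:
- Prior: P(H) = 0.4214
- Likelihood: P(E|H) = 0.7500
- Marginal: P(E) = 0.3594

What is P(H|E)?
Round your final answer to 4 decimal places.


Using Bayes' theorem:

P(H|E) = P(E|H) × P(H) / P(E)
       = 0.7500 × 0.4214 / 0.3594
       = 0.31605000 / 0.3594
       = 0.8794

The evidence strengthens our belief in H.
Prior: 0.4214 → Posterior: 0.8794


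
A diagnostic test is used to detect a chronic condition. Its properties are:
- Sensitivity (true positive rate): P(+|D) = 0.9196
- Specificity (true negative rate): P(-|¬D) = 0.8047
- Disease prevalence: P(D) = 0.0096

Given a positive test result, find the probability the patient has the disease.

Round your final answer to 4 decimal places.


Let D = has disease, + = positive test

Given:
- P(D) = 0.0096 (prevalence)
- P(+|D) = 0.9196 (sensitivity)
- P(-|¬D) = 0.8047 (specificity)
- P(+|¬D) = 0.1953 (false positive rate = 1 - specificity)

Step 1: Find P(+)
P(+) = P(+|D)P(D) + P(+|¬D)P(¬D)
     = 0.9196 × 0.0096 + 0.1953 × 0.9904
     = 0.00882816 + 0.19342512
     = 0.20225328

Step 2: Apply Bayes' theorem for P(D|+)
P(D|+) = P(+|D)P(D) / P(+)
       = 0.00882816 / 0.20225328
       = 0.0436


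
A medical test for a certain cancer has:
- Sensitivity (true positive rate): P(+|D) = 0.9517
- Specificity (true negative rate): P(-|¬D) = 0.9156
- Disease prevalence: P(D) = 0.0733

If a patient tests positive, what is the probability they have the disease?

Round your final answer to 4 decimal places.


Let D = has disease, + = positive test

Given:
- P(D) = 0.0733 (prevalence)
- P(+|D) = 0.9517 (sensitivity)
- P(-|¬D) = 0.9156 (specificity)
- P(+|¬D) = 0.0844 (false positive rate = 1 - specificity)

Step 1: Find P(+)
P(+) = P(+|D)P(D) + P(+|¬D)P(¬D)
     = 0.9517 × 0.0733 + 0.0844 × 0.9267
     = 0.06975961 + 0.07821348
     = 0.14797309

Step 2: Apply Bayes' theorem for P(D|+)
P(D|+) = P(+|D)P(D) / P(+)
       = 0.06975961 / 0.14797309
       = 0.4714


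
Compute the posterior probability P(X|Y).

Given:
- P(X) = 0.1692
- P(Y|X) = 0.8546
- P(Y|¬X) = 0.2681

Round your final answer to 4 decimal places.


Bayes' theorem: P(X|Y) = P(Y|X) × P(X) / P(Y)

Step 1: Calculate P(Y) using law of total probability
P(Y) = P(Y|X)P(X) + P(Y|¬X)P(¬X)
     = 0.8546 × 0.1692 + 0.2681 × 0.8308
     = 0.14459832 + 0.22273748
     = 0.36733580

Step 2: Apply Bayes' theorem
P(X|Y) = P(Y|X) × P(X) / P(Y)
       = 0.14459832 / 0.36733580
       = 0.3936


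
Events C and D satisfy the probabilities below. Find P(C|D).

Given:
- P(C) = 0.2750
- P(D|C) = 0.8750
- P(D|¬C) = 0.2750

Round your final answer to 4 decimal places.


Bayes' theorem: P(C|D) = P(D|C) × P(C) / P(D)

Step 1: Calculate P(D) using law of total probability
P(D) = P(D|C)P(C) + P(D|¬C)P(¬C)
     = 0.8750 × 0.2750 + 0.2750 × 0.7250
     = 0.24062500 + 0.19937500
     = 0.44000000

Step 2: Apply Bayes' theorem
P(C|D) = P(D|C) × P(C) / P(D)
       = 0.24062500 / 0.44000000
       = 0.5469


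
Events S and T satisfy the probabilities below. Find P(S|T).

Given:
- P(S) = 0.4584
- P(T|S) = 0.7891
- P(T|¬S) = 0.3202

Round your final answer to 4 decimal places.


Bayes' theorem: P(S|T) = P(T|S) × P(S) / P(T)

Step 1: Calculate P(T) using law of total probability
P(T) = P(T|S)P(S) + P(T|¬S)P(¬S)
     = 0.7891 × 0.4584 + 0.3202 × 0.5416
     = 0.36172344 + 0.17342032
     = 0.53514376

Step 2: Apply Bayes' theorem
P(S|T) = P(T|S) × P(S) / P(T)
       = 0.36172344 / 0.53514376
       = 0.6759


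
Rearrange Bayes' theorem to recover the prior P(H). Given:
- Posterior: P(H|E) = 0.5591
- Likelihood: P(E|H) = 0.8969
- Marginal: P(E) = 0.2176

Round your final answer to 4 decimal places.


From Bayes' theorem: P(H|E) = P(E|H) × P(H) / P(E)

Rearranging for P(H):
P(H) = P(H|E) × P(E) / P(E|H)
     = 0.5591 × 0.2176 / 0.8969
     = 0.12166016 / 0.8969
     = 0.1356


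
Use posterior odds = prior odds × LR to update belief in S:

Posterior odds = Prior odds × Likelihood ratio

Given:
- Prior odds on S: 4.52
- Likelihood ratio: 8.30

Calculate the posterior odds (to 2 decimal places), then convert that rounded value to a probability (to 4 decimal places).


Step 1: Calculate posterior odds
Posterior odds = Prior odds × LR
               = 4.52 × 8.30
               = 37.52

Step 2: Convert to probability
P(S|E) = Posterior odds / (1 + Posterior odds)
       = 37.52 / (1 + 37.52)
       = 37.52 / 38.52
       = 0.9740

The evidence increased P(S) from 0.8188 to 0.9740.


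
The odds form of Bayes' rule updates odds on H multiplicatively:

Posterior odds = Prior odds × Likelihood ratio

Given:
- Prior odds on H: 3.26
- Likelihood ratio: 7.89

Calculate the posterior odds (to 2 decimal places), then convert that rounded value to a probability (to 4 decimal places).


Step 1: Calculate posterior odds
Posterior odds = Prior odds × LR
               = 3.26 × 7.89
               = 25.72

Step 2: Convert to probability
P(H|E) = Posterior odds / (1 + Posterior odds)
       = 25.72 / (1 + 25.72)
       = 25.72 / 26.72
       = 0.9626

The evidence increased P(H) from 0.7653 to 0.9626.


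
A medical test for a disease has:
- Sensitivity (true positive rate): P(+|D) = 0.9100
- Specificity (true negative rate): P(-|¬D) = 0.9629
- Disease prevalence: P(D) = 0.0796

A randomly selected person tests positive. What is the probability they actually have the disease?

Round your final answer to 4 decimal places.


Let D = has disease, + = positive test

Given:
- P(D) = 0.0796 (prevalence)
- P(+|D) = 0.9100 (sensitivity)
- P(-|¬D) = 0.9629 (specificity)
- P(+|¬D) = 0.0371 (false positive rate = 1 - specificity)

Step 1: Find P(+)
P(+) = P(+|D)P(D) + P(+|¬D)P(¬D)
     = 0.9100 × 0.0796 + 0.0371 × 0.9204
     = 0.07243600 + 0.03414684
     = 0.10658284

Step 2: Apply Bayes' theorem for P(D|+)
P(D|+) = P(+|D)P(D) / P(+)
       = 0.07243600 / 0.10658284
       = 0.6796


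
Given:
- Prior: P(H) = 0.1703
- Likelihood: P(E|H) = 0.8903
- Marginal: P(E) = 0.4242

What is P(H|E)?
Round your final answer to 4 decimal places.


Using Bayes' theorem:

P(H|E) = P(E|H) × P(H) / P(E)
       = 0.8903 × 0.1703 / 0.4242
       = 0.15161809 / 0.4242
       = 0.3574

The evidence strengthens our belief in H.
Prior: 0.1703 → Posterior: 0.3574


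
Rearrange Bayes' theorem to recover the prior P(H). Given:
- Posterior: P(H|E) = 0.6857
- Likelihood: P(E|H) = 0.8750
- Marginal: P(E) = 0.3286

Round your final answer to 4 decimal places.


From Bayes' theorem: P(H|E) = P(E|H) × P(H) / P(E)

Rearranging for P(H):
P(H) = P(H|E) × P(E) / P(E|H)
     = 0.6857 × 0.3286 / 0.8750
     = 0.22532102 / 0.8750
     = 0.2575


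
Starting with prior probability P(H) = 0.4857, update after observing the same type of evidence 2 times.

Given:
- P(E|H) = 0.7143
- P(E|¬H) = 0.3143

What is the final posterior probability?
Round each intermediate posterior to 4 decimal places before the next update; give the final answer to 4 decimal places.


Sequential Bayesian updating:

Initial prior: P(H) = 0.4857

Update 1:
  P(E) = 0.7143 × 0.4857 + 0.3143 × 0.5143 = 0.34693551 + 0.16164449 = 0.50858000
  P(H|E) = 0.34693551 / 0.50858000 = 0.6822

Update 2:
  P(E) = 0.7143 × 0.6822 + 0.3143 × 0.3178 = 0.48729546 + 0.09988454 = 0.58718000
  P(H|E) = 0.48729546 / 0.58718000 = 0.8299

Final posterior: 0.8299


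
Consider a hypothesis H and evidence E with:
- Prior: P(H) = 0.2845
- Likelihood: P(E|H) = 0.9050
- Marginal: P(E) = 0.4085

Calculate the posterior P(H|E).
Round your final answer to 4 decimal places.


Using Bayes' theorem:

P(H|E) = P(E|H) × P(H) / P(E)
       = 0.9050 × 0.2845 / 0.4085
       = 0.25747250 / 0.4085
       = 0.6303

The evidence strengthens our belief in H.
Prior: 0.2845 → Posterior: 0.6303


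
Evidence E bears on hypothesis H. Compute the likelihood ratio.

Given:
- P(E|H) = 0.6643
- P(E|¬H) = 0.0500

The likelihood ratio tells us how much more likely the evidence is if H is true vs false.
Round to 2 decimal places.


Likelihood Ratio (LR) = P(E|H) / P(E|¬H)

LR = 0.6643 / 0.0500
   = 13.29

The evidence is 13.29 times more likely if H is true than if H is false.
Since LR > 1, the evidence supports H over ¬H.


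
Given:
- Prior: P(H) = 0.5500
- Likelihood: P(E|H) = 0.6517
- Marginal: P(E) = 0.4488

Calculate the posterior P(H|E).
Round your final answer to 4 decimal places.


Using Bayes' theorem:

P(H|E) = P(E|H) × P(H) / P(E)
       = 0.6517 × 0.5500 / 0.4488
       = 0.35843500 / 0.4488
       = 0.7987

The evidence strengthens our belief in H.
Prior: 0.5500 → Posterior: 0.7987


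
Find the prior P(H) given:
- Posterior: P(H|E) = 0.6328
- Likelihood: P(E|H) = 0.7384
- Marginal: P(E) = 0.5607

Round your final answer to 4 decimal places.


From Bayes' theorem: P(H|E) = P(E|H) × P(H) / P(E)

Rearranging for P(H):
P(H) = P(H|E) × P(E) / P(E|H)
     = 0.6328 × 0.5607 / 0.7384
     = 0.35481096 / 0.7384
     = 0.4805


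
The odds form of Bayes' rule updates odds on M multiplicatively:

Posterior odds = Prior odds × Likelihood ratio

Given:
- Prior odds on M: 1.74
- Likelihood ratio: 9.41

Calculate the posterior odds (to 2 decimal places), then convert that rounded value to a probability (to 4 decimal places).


Step 1: Calculate posterior odds
Posterior odds = Prior odds × LR
               = 1.74 × 9.41
               = 16.37

Step 2: Convert to probability
P(M|E) = Posterior odds / (1 + Posterior odds)
       = 16.37 / (1 + 16.37)
       = 16.37 / 17.37
       = 0.9424

The evidence increased P(M) from 0.6350 to 0.9424.


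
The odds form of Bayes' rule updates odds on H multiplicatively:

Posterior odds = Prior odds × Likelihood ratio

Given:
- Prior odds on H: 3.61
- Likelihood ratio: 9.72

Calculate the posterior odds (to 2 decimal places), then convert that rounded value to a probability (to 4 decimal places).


Step 1: Calculate posterior odds
Posterior odds = Prior odds × LR
               = 3.61 × 9.72
               = 35.09

Step 2: Convert to probability
P(H|E) = Posterior odds / (1 + Posterior odds)
       = 35.09 / (1 + 35.09)
       = 35.09 / 36.09
       = 0.9723

The evidence increased P(H) from 0.7831 to 0.9723.


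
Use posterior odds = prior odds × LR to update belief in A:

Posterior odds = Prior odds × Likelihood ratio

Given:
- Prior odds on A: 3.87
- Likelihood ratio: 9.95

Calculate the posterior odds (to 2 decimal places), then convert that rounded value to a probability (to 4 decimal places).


Step 1: Calculate posterior odds
Posterior odds = Prior odds × LR
               = 3.87 × 9.95
               = 38.51

Step 2: Convert to probability
P(A|E) = Posterior odds / (1 + Posterior odds)
       = 38.51 / (1 + 38.51)
       = 38.51 / 39.51
       = 0.9747

The evidence increased P(A) from 0.7947 to 0.9747.


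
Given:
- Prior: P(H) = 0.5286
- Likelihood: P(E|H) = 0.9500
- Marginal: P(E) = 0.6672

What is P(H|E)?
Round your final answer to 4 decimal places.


Using Bayes' theorem:

P(H|E) = P(E|H) × P(H) / P(E)
       = 0.9500 × 0.5286 / 0.6672
       = 0.50217000 / 0.6672
       = 0.7527

The evidence strengthens our belief in H.
Prior: 0.5286 → Posterior: 0.7527


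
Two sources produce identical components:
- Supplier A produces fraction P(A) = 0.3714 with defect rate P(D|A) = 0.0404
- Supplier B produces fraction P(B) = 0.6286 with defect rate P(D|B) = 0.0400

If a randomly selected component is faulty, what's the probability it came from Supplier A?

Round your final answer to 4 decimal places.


Let A = from Supplier A, D = faulty

Given:
- P(A) = 0.3714, P(B) = 0.6286
- P(D|A) = 0.0404, P(D|B) = 0.0400

Step 1: Find P(D)
P(D) = P(D|A)P(A) + P(D|B)P(B)
     = 0.0404 × 0.3714 + 0.0400 × 0.6286
     = 0.01500456 + 0.02514400
     = 0.04014856

Step 2: Apply Bayes' theorem
P(A|D) = P(D|A)P(A) / P(D)
       = 0.01500456 / 0.04014856
       = 0.3737


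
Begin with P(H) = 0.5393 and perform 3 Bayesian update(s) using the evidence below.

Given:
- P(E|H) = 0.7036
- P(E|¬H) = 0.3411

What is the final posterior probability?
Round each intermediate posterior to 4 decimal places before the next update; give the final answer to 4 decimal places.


Sequential Bayesian updating:

Initial prior: P(H) = 0.5393

Update 1:
  P(E) = 0.7036 × 0.5393 + 0.3411 × 0.4607 = 0.37945148 + 0.15714477 = 0.53659625
  P(H|E) = 0.37945148 / 0.53659625 = 0.7071

Update 2:
  P(E) = 0.7036 × 0.7071 + 0.3411 × 0.2929 = 0.49751556 + 0.09990819 = 0.59742375
  P(H|E) = 0.49751556 / 0.59742375 = 0.8328

Update 3:
  P(E) = 0.7036 × 0.8328 + 0.3411 × 0.1672 = 0.58595808 + 0.05703192 = 0.64299000
  P(H|E) = 0.58595808 / 0.64299000 = 0.9113

Final posterior: 0.9113


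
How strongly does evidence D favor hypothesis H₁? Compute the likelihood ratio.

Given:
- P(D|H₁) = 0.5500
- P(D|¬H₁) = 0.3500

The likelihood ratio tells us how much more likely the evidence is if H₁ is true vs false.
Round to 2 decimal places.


Likelihood Ratio (LR) = P(D|H₁) / P(D|¬H₁)

LR = 0.5500 / 0.3500
   = 1.57

The evidence is 1.57 times more likely if H₁ is true than if H₁ is false.
Since LR > 1, the evidence supports H₁ over ¬H₁.


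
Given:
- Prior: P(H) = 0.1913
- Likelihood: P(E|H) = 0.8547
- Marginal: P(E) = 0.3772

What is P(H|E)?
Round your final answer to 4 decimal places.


Using Bayes' theorem:

P(H|E) = P(E|H) × P(H) / P(E)
       = 0.8547 × 0.1913 / 0.3772
       = 0.16350411 / 0.3772
       = 0.4335

The evidence strengthens our belief in H.
Prior: 0.1913 → Posterior: 0.4335


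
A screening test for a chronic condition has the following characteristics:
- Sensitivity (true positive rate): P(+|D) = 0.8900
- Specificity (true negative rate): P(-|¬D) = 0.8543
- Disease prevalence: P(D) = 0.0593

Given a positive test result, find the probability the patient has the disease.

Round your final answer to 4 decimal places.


Let D = has disease, + = positive test

Given:
- P(D) = 0.0593 (prevalence)
- P(+|D) = 0.8900 (sensitivity)
- P(-|¬D) = 0.8543 (specificity)
- P(+|¬D) = 0.1457 (false positive rate = 1 - specificity)

Step 1: Find P(+)
P(+) = P(+|D)P(D) + P(+|¬D)P(¬D)
     = 0.8900 × 0.0593 + 0.1457 × 0.9407
     = 0.05277700 + 0.13705999
     = 0.18983699

Step 2: Apply Bayes' theorem for P(D|+)
P(D|+) = P(+|D)P(D) / P(+)
       = 0.05277700 / 0.18983699
       = 0.2780


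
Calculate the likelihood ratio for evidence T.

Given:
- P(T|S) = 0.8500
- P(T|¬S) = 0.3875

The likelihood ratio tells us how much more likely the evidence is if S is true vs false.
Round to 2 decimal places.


Likelihood Ratio (LR) = P(T|S) / P(T|¬S)

LR = 0.8500 / 0.3875
   = 2.19

The evidence is 2.19 times more likely if S is true than if S is false.
LR > 1, so observing T raises the odds in favor of S.


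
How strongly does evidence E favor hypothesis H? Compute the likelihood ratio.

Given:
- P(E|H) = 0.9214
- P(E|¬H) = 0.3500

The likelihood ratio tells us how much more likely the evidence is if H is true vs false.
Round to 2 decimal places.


Likelihood Ratio (LR) = P(E|H) / P(E|¬H)

LR = 0.9214 / 0.3500
   = 2.63

The evidence is 2.63 times more likely if H is true than if H is false.
Because LR exceeds 1, E is evidence for H.


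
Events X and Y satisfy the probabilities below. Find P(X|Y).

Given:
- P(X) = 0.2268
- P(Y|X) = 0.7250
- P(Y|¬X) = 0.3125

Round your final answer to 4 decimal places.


Bayes' theorem: P(X|Y) = P(Y|X) × P(X) / P(Y)

Step 1: Calculate P(Y) using law of total probability
P(Y) = P(Y|X)P(X) + P(Y|¬X)P(¬X)
     = 0.7250 × 0.2268 + 0.3125 × 0.7732
     = 0.16443000 + 0.24162500
     = 0.40605500

Step 2: Apply Bayes' theorem
P(X|Y) = P(Y|X) × P(X) / P(Y)
       = 0.16443000 / 0.40605500
       = 0.4049


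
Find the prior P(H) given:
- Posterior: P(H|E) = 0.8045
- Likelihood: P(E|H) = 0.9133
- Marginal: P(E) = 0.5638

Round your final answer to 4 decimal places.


From Bayes' theorem: P(H|E) = P(E|H) × P(H) / P(E)

Rearranging for P(H):
P(H) = P(H|E) × P(E) / P(E|H)
     = 0.8045 × 0.5638 / 0.9133
     = 0.45357710 / 0.9133
     = 0.4966


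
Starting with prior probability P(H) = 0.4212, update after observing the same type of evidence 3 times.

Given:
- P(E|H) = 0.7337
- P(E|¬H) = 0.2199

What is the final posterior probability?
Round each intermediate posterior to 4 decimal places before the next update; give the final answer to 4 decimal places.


Sequential Bayesian updating:

Initial prior: P(H) = 0.4212

Update 1:
  P(E) = 0.7337 × 0.4212 + 0.2199 × 0.5788 = 0.30903444 + 0.12727812 = 0.43631256
  P(H|E) = 0.30903444 / 0.43631256 = 0.7083

Update 2:
  P(E) = 0.7337 × 0.7083 + 0.2199 × 0.2917 = 0.51967971 + 0.06414483 = 0.58382454
  P(H|E) = 0.51967971 / 0.58382454 = 0.8901

Update 3:
  P(E) = 0.7337 × 0.8901 + 0.2199 × 0.1099 = 0.65306637 + 0.02416701 = 0.67723338
  P(H|E) = 0.65306637 / 0.67723338 = 0.9643

Final posterior: 0.9643


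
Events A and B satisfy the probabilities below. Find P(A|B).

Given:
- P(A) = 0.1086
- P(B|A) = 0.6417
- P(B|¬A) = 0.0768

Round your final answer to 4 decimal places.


Bayes' theorem: P(A|B) = P(B|A) × P(A) / P(B)

Step 1: Calculate P(B) using law of total probability
P(B) = P(B|A)P(A) + P(B|¬A)P(¬A)
     = 0.6417 × 0.1086 + 0.0768 × 0.8914
     = 0.06968862 + 0.06845952
     = 0.13814814

Step 2: Apply Bayes' theorem
P(A|B) = P(B|A) × P(A) / P(B)
       = 0.06968862 / 0.13814814
       = 0.5044


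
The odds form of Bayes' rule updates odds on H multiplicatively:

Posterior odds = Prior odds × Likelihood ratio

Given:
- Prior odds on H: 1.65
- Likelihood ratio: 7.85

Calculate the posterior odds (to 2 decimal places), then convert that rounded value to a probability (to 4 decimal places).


Step 1: Calculate posterior odds
Posterior odds = Prior odds × LR
               = 1.65 × 7.85
               = 12.95

Step 2: Convert to probability
P(H|E) = Posterior odds / (1 + Posterior odds)
       = 12.95 / (1 + 12.95)
       = 12.95 / 13.95
       = 0.9283

The evidence increased P(H) from 0.6226 to 0.9283.


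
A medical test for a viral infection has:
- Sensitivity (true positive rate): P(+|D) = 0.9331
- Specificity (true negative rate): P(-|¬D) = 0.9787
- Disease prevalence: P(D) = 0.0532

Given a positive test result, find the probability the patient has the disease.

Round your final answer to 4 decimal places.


Let D = has disease, + = positive test

Given:
- P(D) = 0.0532 (prevalence)
- P(+|D) = 0.9331 (sensitivity)
- P(-|¬D) = 0.9787 (specificity)
- P(+|¬D) = 0.0213 (false positive rate = 1 - specificity)

Step 1: Find P(+)
P(+) = P(+|D)P(D) + P(+|¬D)P(¬D)
     = 0.9331 × 0.0532 + 0.0213 × 0.9468
     = 0.04964092 + 0.02016684
     = 0.06980776

Step 2: Apply Bayes' theorem for P(D|+)
P(D|+) = P(+|D)P(D) / P(+)
       = 0.04964092 / 0.06980776
       = 0.7111


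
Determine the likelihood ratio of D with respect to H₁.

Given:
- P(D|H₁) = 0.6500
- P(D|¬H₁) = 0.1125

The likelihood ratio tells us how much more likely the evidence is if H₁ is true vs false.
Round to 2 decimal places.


Likelihood Ratio (LR) = P(D|H₁) / P(D|¬H₁)

LR = 0.6500 / 0.1125
   = 5.78

The evidence is 5.78 times more likely if H₁ is true than if H₁ is false.
Since LR > 1, the evidence supports H₁ over ¬H₁.


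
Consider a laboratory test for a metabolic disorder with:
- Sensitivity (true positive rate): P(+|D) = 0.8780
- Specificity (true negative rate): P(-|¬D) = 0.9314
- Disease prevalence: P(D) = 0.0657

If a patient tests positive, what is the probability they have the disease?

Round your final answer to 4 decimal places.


Let D = has disease, + = positive test

Given:
- P(D) = 0.0657 (prevalence)
- P(+|D) = 0.8780 (sensitivity)
- P(-|¬D) = 0.9314 (specificity)
- P(+|¬D) = 0.0686 (false positive rate = 1 - specificity)

Step 1: Find P(+)
P(+) = P(+|D)P(D) + P(+|¬D)P(¬D)
     = 0.8780 × 0.0657 + 0.0686 × 0.9343
     = 0.05768460 + 0.06409298
     = 0.12177758

Step 2: Apply Bayes' theorem for P(D|+)
P(D|+) = P(+|D)P(D) / P(+)
       = 0.05768460 / 0.12177758
       = 0.4737


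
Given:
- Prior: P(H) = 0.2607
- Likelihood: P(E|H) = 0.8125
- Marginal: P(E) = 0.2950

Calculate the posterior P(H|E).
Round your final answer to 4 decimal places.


Using Bayes' theorem:

P(H|E) = P(E|H) × P(H) / P(E)
       = 0.8125 × 0.2607 / 0.2950
       = 0.21181875 / 0.2950
       = 0.7180

The evidence strengthens our belief in H.
Prior: 0.2607 → Posterior: 0.7180


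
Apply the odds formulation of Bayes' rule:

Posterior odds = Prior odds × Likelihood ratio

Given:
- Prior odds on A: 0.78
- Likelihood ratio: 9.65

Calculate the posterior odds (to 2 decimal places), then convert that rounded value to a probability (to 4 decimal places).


Step 1: Calculate posterior odds
Posterior odds = Prior odds × LR
               = 0.78 × 9.65
               = 7.53

Step 2: Convert to probability
P(A|E) = Posterior odds / (1 + Posterior odds)
       = 7.53 / (1 + 7.53)
       = 7.53 / 8.53
       = 0.8828

The evidence increased P(A) from 0.4382 to 0.8828.


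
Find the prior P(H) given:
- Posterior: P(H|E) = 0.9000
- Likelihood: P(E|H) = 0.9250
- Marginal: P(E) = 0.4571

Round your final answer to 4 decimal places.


From Bayes' theorem: P(H|E) = P(E|H) × P(H) / P(E)

Rearranging for P(H):
P(H) = P(H|E) × P(E) / P(E|H)
     = 0.9000 × 0.4571 / 0.9250
     = 0.41139000 / 0.9250
     = 0.4447


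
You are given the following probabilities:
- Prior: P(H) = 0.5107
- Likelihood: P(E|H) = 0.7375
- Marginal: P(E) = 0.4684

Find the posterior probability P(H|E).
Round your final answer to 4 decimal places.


Using Bayes' theorem:

P(H|E) = P(E|H) × P(H) / P(E)
       = 0.7375 × 0.5107 / 0.4684
       = 0.37664125 / 0.4684
       = 0.8041

The evidence strengthens our belief in H.
Prior: 0.5107 → Posterior: 0.8041


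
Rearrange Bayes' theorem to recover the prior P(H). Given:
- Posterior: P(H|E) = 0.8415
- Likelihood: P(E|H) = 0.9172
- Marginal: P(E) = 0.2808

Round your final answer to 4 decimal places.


From Bayes' theorem: P(H|E) = P(E|H) × P(H) / P(E)

Rearranging for P(H):
P(H) = P(H|E) × P(E) / P(E|H)
     = 0.8415 × 0.2808 / 0.9172
     = 0.23629320 / 0.9172
     = 0.2576


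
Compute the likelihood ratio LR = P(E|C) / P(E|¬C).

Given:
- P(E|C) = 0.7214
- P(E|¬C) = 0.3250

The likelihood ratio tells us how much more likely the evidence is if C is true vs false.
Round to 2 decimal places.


Likelihood Ratio (LR) = P(E|C) / P(E|¬C)

LR = 0.7214 / 0.3250
   = 2.22

The evidence is 2.22 times more likely if C is true than if C is false.
Because LR exceeds 1, E is evidence for C.


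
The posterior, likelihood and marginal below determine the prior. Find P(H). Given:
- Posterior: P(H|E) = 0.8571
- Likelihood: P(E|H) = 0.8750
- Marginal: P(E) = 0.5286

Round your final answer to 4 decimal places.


From Bayes' theorem: P(H|E) = P(E|H) × P(H) / P(E)

Rearranging for P(H):
P(H) = P(H|E) × P(E) / P(E|H)
     = 0.8571 × 0.5286 / 0.8750
     = 0.45306306 / 0.8750
     = 0.5178


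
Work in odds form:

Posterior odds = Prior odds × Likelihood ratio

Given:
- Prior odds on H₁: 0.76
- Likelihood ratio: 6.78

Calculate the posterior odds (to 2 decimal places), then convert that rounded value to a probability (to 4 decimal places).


Step 1: Calculate posterior odds
Posterior odds = Prior odds × LR
               = 0.76 × 6.78
               = 5.15

Step 2: Convert to probability
P(H₁|E) = Posterior odds / (1 + Posterior odds)
       = 5.15 / (1 + 5.15)
       = 5.15 / 6.15
       = 0.8374

The evidence increased P(H₁) from 0.4318 to 0.8374.


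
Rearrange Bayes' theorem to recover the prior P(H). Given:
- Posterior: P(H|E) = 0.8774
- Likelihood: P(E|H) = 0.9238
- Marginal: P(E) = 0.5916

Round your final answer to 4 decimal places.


From Bayes' theorem: P(H|E) = P(E|H) × P(H) / P(E)

Rearranging for P(H):
P(H) = P(H|E) × P(E) / P(E|H)
     = 0.8774 × 0.5916 / 0.9238
     = 0.51906984 / 0.9238
     = 0.5619
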